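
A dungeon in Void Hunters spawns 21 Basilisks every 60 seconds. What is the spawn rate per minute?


Spawns per minute = count * (60 / interval)
= 21 * (60 / 60)
= 21 * 1.0
= 21.0

21.0 per minute


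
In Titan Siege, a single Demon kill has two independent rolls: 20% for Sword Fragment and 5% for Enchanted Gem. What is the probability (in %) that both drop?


For independent events, P(both) = P(A) * P(B)
= 20% * 5%
= 100 / 100 %
= 1.0%

1.0%


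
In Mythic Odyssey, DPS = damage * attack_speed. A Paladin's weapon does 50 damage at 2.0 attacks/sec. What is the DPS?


DPS = damage * attack_speed
= 50 * 2.0
= 100.0

100.0 DPS


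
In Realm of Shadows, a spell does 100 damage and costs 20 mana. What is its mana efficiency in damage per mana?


Efficiency = damage / mana
= 100 / 20
= 5.00

5.00 dmg/mana


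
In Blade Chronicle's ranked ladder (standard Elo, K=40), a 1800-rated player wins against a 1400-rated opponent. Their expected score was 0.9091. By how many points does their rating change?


Elo update: delta = K * (S - Ea), where S = 1 (wins)
S - Ea = 1 - 0.9091 = 0.0909
Rating change = 40 * 0.0909
= 3.64

3.64 rating points


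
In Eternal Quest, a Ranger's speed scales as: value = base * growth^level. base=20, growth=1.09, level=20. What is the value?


value = base * growth^level
= 20 * 1.09^20
= 20 * 5.604411
= 112.09

112.09 speed


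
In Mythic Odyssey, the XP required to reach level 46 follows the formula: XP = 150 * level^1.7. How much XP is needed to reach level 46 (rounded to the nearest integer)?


XP = 150 * level^1.7
Substitute level = 46:
XP = 150 * 46^1.7
= 150 * 670.9472
= 100642

100642 XP


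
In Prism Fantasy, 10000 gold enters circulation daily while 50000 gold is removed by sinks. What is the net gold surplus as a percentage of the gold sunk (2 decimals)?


Net gold = 10000 - 50000 = -40000
Inflation rate = net / sunk * 100 = -40000 / 50000 * 100
= -0.8 * 100
= -80.00%

-80.00%


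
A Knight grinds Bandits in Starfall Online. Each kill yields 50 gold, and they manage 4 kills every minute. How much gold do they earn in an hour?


Gold per minute = 50 * 4 = 200
Gold per hour = 200 * 60 = 12000

12000 gold/hour


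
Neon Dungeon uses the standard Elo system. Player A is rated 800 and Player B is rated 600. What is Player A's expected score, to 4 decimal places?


Elo expected score: Ea = 1/(1 + 10^((Rb-Ra)/400))
Rb - Ra = 600 - 800 = -200
(Rb-Ra)/400 = -200/400 = -0.5
10^-0.5 = 0.316228
Ea = 1/(1 + 0.316228) = 1/1.316228 = 0.7597

0.7597


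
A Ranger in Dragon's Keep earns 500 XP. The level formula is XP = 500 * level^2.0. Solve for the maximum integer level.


XP = 500 * level^2.0, so level = (XP / 500)^(1/2.0)
= (500 / 500)^(1/2.0)
= 1.0^0.5
= 1.0
Floor: level = 1

level 1


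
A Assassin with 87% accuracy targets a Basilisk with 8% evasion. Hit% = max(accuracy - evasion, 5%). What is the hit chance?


accuracy - evasion = 87 - 8 = 79
Apply floor: max(79, 5) = 79
Hit chance = 79%

79%


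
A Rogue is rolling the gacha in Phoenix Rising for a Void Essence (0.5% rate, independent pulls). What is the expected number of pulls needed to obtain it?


Expected pulls for a geometric distribution = 1/p = 100 / rate%
= 100 / 0.5
= 200.0

200.0 pulls


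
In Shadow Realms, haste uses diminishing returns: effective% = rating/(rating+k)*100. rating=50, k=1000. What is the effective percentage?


effective% = rating / (rating + k) * 100
= 50 / (50 + 1000) * 100
= 50 / 1050 * 100
= 0.047619 * 100
= 4.76%

4.76%


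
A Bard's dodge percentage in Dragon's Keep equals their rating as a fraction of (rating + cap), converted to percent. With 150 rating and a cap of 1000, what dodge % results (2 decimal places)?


dodge% = 150 / (150 + 1000) * 100
= 150 / 1150 * 100
= 0.130435 * 100
= 13.04%

13.04%


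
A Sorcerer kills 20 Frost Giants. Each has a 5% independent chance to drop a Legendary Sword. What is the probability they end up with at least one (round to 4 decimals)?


P(at least one) = 1 - P(none) = 1 - (1-p)^n
p = 5/100 = 0.05
1 - p = 0.95
(1 - p)^20 = 0.95^20 = 0.358486
P(at least one) = 1 - 0.358486 = 0.6415

0.6415


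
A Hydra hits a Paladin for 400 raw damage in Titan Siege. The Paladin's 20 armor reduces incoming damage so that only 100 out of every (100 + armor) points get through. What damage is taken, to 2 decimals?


actual = 400 * 100 / (100 + 20)
= 400 * 100 / 120
= 40000 / 120
= 333.33

333.33 damage


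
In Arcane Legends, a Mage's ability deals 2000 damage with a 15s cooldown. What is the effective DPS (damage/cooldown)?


DPS = damage / cooldown
= 2000 / 15
= 133.33

133.33 DPS


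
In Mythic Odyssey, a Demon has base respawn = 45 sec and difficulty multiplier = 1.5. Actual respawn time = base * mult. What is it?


Respawn time = base * multiplier
= 45 * 1.5
= 67.5 seconds

67.5 seconds


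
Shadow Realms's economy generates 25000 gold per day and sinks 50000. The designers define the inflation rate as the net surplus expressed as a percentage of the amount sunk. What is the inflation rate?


Net gold = 25000 - 50000 = -25000
Inflation rate = net / sunk * 100 = -25000 / 50000 * 100
= -0.5 * 100
= -50.00%

-50.00%


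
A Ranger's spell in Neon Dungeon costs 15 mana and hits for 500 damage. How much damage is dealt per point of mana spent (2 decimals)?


Efficiency = damage / mana
= 500 / 15
= 33.33

33.33 dmg/mana


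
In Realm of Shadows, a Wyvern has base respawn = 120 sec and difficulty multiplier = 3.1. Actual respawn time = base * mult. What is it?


Respawn time = base * multiplier
= 120 * 3.1
= 372.0 seconds

372.0 seconds


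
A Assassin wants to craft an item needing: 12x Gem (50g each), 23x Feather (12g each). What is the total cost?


Cost breakdown:
  Gem: 12 * 50 = 600
  Feather: 23 * 12 = 276
Total = 600 + 276 = 876

876 gold


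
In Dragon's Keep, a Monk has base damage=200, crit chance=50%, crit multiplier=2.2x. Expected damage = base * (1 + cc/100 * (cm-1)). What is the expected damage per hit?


E[dmg] = base * (1 + crit_chance * (crit_mult - 1))
cc as decimal = 50/100 = 0.5
cm - 1 = 2.2 - 1 = 1.2
Bonus factor = 0.5 * 1.2 = 0.6
Total multiplier = 1 + 0.6 = 1.6
Expected damage = 200 * 1.6 = 320.00

320.00 damage


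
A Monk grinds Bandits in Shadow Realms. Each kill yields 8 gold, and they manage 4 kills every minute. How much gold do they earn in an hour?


Gold per minute = 8 * 4 = 32
Gold per hour = 32 * 60 = 1920

1920 gold/hour


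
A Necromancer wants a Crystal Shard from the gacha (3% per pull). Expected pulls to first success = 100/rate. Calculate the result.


Expected pulls for a geometric distribution = 1/p = 100 / rate%
= 100 / 3
= 33.33

33.33 pulls


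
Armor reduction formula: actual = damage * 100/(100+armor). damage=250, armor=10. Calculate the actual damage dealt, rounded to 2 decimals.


actual = 250 * 100 / (100 + 10)
= 250 * 100 / 110
= 25000 / 110
= 227.27

227.27 damage


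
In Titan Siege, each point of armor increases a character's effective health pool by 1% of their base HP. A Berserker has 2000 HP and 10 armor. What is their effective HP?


EHP = 2000 * (1 + 10/100)
= 2000 * (1 + 0.1)
= 2000 * 1.1
= 2200.0

2200.0 EHP


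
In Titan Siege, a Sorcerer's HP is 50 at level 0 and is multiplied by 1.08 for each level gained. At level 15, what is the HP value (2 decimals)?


value = base * growth^level
= 50 * 1.08^15
= 50 * 3.172169
= 158.61

158.61 HP


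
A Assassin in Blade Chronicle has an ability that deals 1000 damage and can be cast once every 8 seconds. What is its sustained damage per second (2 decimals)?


DPS = damage / cooldown
= 1000 / 8
= 125.00

125.00 DPS


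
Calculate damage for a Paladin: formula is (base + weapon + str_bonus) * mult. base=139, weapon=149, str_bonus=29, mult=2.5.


Sum base + weapon + str = 139 + 149 + 29 = 317
Multiply by 2.5:
317 * 2.5 = 792.5

792.5 damage


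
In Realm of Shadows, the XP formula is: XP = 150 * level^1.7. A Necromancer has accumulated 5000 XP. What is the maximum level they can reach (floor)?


XP = 150 * level^1.7, so level = (XP / 150)^(1/1.7)
= (5000 / 150)^(1/1.7)
= 33.3333^0.5882
= 7.867
Floor: level = 7

level 7


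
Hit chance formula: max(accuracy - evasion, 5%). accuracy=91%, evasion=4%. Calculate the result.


accuracy - evasion = 91 - 4 = 87
Apply floor: max(87, 5) = 87
Hit chance = 87%

87%


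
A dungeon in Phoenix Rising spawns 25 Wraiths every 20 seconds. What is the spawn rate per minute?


Spawns per minute = count * (60 / interval)
= 25 * (60 / 20)
= 25 * 3.0
= 75.0

75.0 per minute


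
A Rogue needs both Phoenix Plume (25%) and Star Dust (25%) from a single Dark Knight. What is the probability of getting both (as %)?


For independent events, P(both) = P(A) * P(B)
= 25% * 25%
= 625 / 100 %
= 6.25%

6.25%


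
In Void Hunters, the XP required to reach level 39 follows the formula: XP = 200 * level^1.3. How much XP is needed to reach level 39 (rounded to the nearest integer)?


XP = 200 * level^1.3
Substitute level = 39:
XP = 200 * 39^1.3
= 200 * 117.0534
= 23411

23411 XP


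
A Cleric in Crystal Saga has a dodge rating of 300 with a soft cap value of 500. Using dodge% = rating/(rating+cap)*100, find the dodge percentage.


dodge% = 300 / (300 + 500) * 100
= 300 / 800 * 100
= 0.375 * 100
= 37.50%

37.50%


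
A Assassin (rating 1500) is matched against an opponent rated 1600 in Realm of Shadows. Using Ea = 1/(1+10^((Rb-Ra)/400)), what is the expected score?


Elo expected score: Ea = 1/(1 + 10^((Rb-Ra)/400))
Rb - Ra = 1600 - 1500 = 100
(Rb-Ra)/400 = 100/400 = 0.25
10^0.25 = 1.778279
Ea = 1/(1 + 1.778279) = 1/2.778279 = 0.3599

0.3599


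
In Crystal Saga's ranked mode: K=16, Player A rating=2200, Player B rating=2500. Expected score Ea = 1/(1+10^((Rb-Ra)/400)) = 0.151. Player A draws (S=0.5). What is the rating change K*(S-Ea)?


Elo update: delta = K * (S - Ea), where S = 0.5 (draws)
S - Ea = 0.5 - 0.151 = 0.349
Rating change = 16 * 0.349
= 5.58

5.58 rating points


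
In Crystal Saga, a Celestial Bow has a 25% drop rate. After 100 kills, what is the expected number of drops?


Expected drops = kills * (drop_rate / 100)
= 100 * (25 / 100)
= 100 * 0.25
= 25.0

25.0 drops


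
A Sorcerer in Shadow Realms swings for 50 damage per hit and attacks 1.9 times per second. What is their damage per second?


DPS = damage * attack_speed
= 50 * 1.9
= 95.0

95.0 DPS


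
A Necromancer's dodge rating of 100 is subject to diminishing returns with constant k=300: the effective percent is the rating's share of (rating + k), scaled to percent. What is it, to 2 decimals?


effective% = rating / (rating + k) * 100
= 100 / (100 + 300) * 100
= 100 / 400 * 100
= 0.25 * 100
= 25.00%

25.00%


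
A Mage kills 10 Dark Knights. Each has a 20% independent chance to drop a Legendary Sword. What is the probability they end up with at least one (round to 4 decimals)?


P(at least one) = 1 - P(none) = 1 - (1-p)^n
p = 20/100 = 0.2
1 - p = 0.8
(1 - p)^10 = 0.8^10 = 0.107374
P(at least one) = 1 - 0.107374 = 0.8926

0.8926


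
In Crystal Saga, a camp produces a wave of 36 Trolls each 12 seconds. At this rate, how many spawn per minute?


Spawns per minute = count * (60 / interval)
= 36 * (60 / 12)
= 36 * 5.0
= 180.0

180.0 per minute


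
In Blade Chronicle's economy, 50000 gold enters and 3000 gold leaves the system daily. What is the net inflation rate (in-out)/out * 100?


Net gold = 50000 - 3000 = 47000
Inflation rate = net / sunk * 100 = 47000 / 3000 * 100
= 15.666667 * 100
= 1566.67%

1566.67%


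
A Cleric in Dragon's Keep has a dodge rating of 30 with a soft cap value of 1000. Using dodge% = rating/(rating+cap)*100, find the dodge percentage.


dodge% = 30 / (30 + 1000) * 100
= 30 / 1030 * 100
= 0.029126 * 100
= 2.91%

2.91%


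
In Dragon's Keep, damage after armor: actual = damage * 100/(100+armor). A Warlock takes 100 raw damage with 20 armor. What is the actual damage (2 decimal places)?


actual = 100 * 100 / (100 + 20)
= 100 * 100 / 120
= 10000 / 120
= 83.33

83.33 damage


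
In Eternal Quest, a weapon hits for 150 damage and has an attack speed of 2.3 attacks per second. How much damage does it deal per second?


DPS = damage * attack_speed
= 150 * 2.3
= 345.0

345.0 DPS


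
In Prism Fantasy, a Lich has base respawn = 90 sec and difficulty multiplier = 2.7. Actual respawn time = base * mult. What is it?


Respawn time = base * multiplier
= 90 * 2.7
= 243.0 seconds

243.0 seconds


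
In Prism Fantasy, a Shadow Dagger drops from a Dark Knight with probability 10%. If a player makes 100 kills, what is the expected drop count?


Expected drops = kills * (drop_rate / 100)
= 100 * (10 / 100)
= 100 * 0.1
= 10.0

10.0 drops


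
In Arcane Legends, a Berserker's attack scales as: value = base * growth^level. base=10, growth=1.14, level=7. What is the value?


value = base * growth^level
= 10 * 1.14^7
= 10 * 2.502269
= 25.02

25.02 attack


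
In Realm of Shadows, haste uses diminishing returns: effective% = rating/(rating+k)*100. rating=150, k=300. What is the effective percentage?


effective% = rating / (rating + k) * 100
= 150 / (150 + 300) * 100
= 150 / 450 * 100
= 0.333333 * 100
= 33.33%

33.33%


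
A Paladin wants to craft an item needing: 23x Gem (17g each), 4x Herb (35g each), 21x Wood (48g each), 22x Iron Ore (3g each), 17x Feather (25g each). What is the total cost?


Cost breakdown:
  Gem: 23 * 17 = 391
  Herb: 4 * 35 = 140
  Wood: 21 * 48 = 1008
  Iron Ore: 22 * 3 = 66
  Feather: 17 * 25 = 425
Total = 391 + 140 + 1008 + 66 + 425 = 2030

2030 gold


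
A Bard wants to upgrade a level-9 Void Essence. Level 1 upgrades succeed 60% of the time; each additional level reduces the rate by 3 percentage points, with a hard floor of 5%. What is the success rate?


raw_rate = 60 - 3 * (9 - 1)
= 60 - 3 * 8
= 60 - 24
= 36
Apply floor: max(36, 5) = 36%

36%


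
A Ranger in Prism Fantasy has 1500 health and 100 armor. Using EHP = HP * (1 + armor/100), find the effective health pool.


EHP = 1500 * (1 + 100/100)
= 1500 * (1 + 1.0)
= 1500 * 2.0
= 3000.0

3000.0 EHP


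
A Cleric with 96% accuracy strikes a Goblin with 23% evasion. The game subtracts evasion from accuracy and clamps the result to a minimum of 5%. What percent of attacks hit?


accuracy - evasion = 96 - 23 = 73
Apply floor: max(73, 5) = 73
Hit chance = 73%

73%


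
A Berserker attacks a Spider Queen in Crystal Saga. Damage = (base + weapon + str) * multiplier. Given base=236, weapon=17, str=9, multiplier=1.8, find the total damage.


Sum base + weapon + str = 236 + 17 + 9 = 262
Multiply by 1.8:
262 * 1.8 = 471.6

471.6 damage


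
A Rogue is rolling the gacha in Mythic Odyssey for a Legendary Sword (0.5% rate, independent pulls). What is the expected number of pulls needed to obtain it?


Expected pulls for a geometric distribution = 1/p = 100 / rate%
= 100 / 0.5
= 200.0

200.0 pulls


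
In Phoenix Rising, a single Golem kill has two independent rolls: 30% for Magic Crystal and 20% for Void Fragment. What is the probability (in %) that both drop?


For independent events, P(both) = P(A) * P(B)
= 30% * 20%
= 600 / 100 %
= 6.0%

6.0%


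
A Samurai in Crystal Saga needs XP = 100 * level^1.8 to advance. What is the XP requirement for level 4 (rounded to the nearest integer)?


XP = 100 * level^1.8
Substitute level = 4:
XP = 100 * 4^1.8
= 100 * 12.1257
= 1213

1213 XP


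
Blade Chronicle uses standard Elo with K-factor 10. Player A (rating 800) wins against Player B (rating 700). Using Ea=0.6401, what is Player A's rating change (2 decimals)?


Elo update: delta = K * (S - Ea), where S = 1 (wins)
S - Ea = 1 - 0.6401 = 0.3599
Rating change = 10 * 0.3599
= 3.60

3.60 rating points


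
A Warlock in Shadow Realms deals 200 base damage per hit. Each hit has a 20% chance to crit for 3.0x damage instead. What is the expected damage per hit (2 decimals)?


E[dmg] = base * (1 + crit_chance * (crit_mult - 1))
cc as decimal = 20/100 = 0.2
cm - 1 = 3.0 - 1 = 2.0
Bonus factor = 0.2 * 2.0 = 0.4
Total multiplier = 1 + 0.4 = 1.4
Expected damage = 200 * 1.4 = 280.00

280.00 damage


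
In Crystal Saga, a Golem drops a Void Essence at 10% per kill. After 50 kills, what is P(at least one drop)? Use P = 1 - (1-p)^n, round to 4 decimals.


P(at least one) = 1 - P(none) = 1 - (1-p)^n
p = 10/100 = 0.1
1 - p = 0.9
(1 - p)^50 = 0.9^50 = 0.005154
P(at least one) = 1 - 0.005154 = 0.9948

0.9948


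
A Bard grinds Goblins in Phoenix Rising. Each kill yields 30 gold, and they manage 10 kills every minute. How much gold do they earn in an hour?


Gold per minute = 30 * 10 = 300
Gold per hour = 300 * 60 = 18000

18000 gold/hour


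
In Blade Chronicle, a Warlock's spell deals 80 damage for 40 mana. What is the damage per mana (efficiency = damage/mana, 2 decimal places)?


Efficiency = damage / mana
= 80 / 40
= 2.00

2.00 dmg/mana


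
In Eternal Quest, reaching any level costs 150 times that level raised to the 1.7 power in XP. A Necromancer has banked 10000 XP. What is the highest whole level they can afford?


XP = 150 * level^1.7, so level = (XP / 150)^(1/1.7)
= (10000 / 150)^(1/1.7)
= 66.6667^0.5882
= 11.8274
Floor: level = 11

level 11


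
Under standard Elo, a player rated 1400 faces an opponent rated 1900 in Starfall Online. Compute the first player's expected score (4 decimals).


Elo expected score: Ea = 1/(1 + 10^((Rb-Ra)/400))
Rb - Ra = 1900 - 1400 = 500
(Rb-Ra)/400 = 500/400 = 1.25
10^1.25 = 17.782794
Ea = 1/(1 + 17.782794) = 1/18.782794 = 0.0532

0.0532


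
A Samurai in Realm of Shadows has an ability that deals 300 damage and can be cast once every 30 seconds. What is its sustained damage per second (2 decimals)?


DPS = damage / cooldown
= 300 / 30
= 10.00

10.00 DPS


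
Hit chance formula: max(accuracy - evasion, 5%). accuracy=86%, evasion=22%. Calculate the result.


accuracy - evasion = 86 - 22 = 64
Apply floor: max(64, 5) = 64
Hit chance = 64%

64%


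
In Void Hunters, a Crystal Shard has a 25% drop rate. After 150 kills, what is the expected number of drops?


Expected drops = kills * (drop_rate / 100)
= 150 * (25 / 100)
= 150 * 0.25
= 37.5

37.5 drops


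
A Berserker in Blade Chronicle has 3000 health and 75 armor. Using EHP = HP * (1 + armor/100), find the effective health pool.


EHP = 3000 * (1 + 75/100)
= 3000 * (1 + 0.75)
= 3000 * 1.75
= 5250.0

5250.0 EHP


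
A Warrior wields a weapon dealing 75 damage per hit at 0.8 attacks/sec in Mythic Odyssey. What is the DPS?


DPS = damage * attack_speed
= 75 * 0.8
= 60.0

60.0 DPS


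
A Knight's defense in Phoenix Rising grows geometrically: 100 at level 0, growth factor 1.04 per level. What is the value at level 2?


value = base * growth^level
= 100 * 1.04^2
= 100 * 1.0816
= 108.16

108.16 defense


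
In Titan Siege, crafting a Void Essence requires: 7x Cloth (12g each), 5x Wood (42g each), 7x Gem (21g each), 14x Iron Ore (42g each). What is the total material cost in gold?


Cost breakdown:
  Cloth: 7 * 12 = 84
  Wood: 5 * 42 = 210
  Gem: 7 * 21 = 147
  Iron Ore: 14 * 42 = 588
Total = 84 + 210 + 147 + 588 = 1029

1029 gold


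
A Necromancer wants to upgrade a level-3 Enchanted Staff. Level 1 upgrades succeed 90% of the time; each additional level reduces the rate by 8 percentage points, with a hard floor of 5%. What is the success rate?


raw_rate = 90 - 8 * (3 - 1)
= 90 - 8 * 2
= 90 - 16
= 74
Apply floor: max(74, 5) = 74%

74%


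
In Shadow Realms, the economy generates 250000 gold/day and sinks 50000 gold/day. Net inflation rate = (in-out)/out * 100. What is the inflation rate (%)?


Net gold = 250000 - 50000 = 200000
Inflation rate = net / sunk * 100 = 200000 / 50000 * 100
= 4.0 * 100
= 400.00%

400.00%


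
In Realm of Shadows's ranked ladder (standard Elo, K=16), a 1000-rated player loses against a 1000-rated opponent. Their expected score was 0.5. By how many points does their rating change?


Elo update: delta = K * (S - Ea), where S = 0 (loses)
S - Ea = 0 - 0.5 = -0.5
Rating change = 16 * -0.5
= -8.00

-8.00 rating points


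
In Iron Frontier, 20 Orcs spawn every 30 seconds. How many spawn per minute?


Spawns per minute = count * (60 / interval)
= 20 * (60 / 30)
= 20 * 2.0
= 40.0

40.0 per minute


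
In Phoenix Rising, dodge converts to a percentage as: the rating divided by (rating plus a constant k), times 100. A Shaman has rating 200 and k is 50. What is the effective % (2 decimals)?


effective% = rating / (rating + k) * 100
= 200 / (200 + 50) * 100
= 200 / 250 * 100
= 0.8 * 100
= 80.00%

80.00%


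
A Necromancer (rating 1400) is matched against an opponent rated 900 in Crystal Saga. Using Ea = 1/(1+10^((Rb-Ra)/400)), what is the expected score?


Elo expected score: Ea = 1/(1 + 10^((Rb-Ra)/400))
Rb - Ra = 900 - 1400 = -500
(Rb-Ra)/400 = -500/400 = -1.25
10^-1.25 = 0.056234
Ea = 1/(1 + 0.056234) = 1/1.056234 = 0.9468

0.9468


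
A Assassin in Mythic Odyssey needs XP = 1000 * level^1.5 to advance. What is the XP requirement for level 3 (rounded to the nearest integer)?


XP = 1000 * level^1.5
Substitute level = 3:
XP = 1000 * 3^1.5
= 1000 * 5.1962
= 5196

5196 XP


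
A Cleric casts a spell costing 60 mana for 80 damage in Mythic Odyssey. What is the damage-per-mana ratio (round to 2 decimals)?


Efficiency = damage / mana
= 80 / 60
= 1.33

1.33 dmg/mana


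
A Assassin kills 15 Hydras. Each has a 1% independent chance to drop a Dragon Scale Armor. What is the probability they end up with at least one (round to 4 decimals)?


P(at least one) = 1 - P(none) = 1 - (1-p)^n
p = 1/100 = 0.01
1 - p = 0.99
(1 - p)^15 = 0.99^15 = 0.860058
P(at least one) = 1 - 0.860058 = 0.1399

0.1399


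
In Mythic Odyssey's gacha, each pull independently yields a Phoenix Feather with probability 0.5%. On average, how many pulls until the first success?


Expected pulls for a geometric distribution = 1/p = 100 / rate%
= 100 / 0.5
= 200.0

200.0 pulls


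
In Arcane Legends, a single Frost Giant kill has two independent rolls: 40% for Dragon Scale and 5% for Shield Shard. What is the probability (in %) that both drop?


For independent events, P(both) = P(A) * P(B)
= 40% * 5%
= 200 / 100 %
= 2.0%

2.0%


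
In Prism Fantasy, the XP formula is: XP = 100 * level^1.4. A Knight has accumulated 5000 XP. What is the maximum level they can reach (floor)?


XP = 100 * level^1.4, so level = (XP / 100)^(1/1.4)
= (5000 / 100)^(1/1.4)
= 50.0^0.7143
= 16.3512
Floor: level = 16

level 16


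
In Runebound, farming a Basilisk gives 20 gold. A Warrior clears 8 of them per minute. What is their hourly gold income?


Gold per minute = 20 * 8 = 160
Gold per hour = 160 * 60 = 9600

9600 gold/hour


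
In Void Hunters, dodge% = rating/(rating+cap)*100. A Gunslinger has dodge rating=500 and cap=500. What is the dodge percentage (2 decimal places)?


dodge% = 500 / (500 + 500) * 100
= 500 / 1000 * 100
= 0.5 * 100
= 50.00%

50.00%


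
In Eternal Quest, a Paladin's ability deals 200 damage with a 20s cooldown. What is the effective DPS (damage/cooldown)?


DPS = damage / cooldown
= 200 / 20
= 10.00

10.00 DPS


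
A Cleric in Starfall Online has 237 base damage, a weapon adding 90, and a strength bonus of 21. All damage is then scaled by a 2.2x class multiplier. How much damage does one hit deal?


Sum base + weapon + str = 237 + 90 + 21 = 348
Multiply by 2.2:
348 * 2.2 = 765.6

765.6 damage


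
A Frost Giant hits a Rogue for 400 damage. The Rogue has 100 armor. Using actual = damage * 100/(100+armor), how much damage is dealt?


actual = 400 * 100 / (100 + 100)
= 400 * 100 / 200
= 40000 / 200
= 200.00

200.00 damage


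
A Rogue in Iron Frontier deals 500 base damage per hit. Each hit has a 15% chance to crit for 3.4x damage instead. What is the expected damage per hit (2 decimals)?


E[dmg] = base * (1 + crit_chance * (crit_mult - 1))
cc as decimal = 15/100 = 0.15
cm - 1 = 3.4 - 1 = 2.4
Bonus factor = 0.15 * 2.4 = 0.36
Total multiplier = 1 + 0.36 = 1.36
Expected damage = 500 * 1.36 = 680.00

680.00 damage


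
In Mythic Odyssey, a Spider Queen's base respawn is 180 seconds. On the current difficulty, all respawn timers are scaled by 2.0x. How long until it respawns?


Respawn time = base * multiplier
= 180 * 2.0
= 360.0 seconds

360.0 seconds


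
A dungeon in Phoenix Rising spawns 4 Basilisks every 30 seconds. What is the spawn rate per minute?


Spawns per minute = count * (60 / interval)
= 4 * (60 / 30)
= 4 * 2.0
= 8.0

8.0 per minute


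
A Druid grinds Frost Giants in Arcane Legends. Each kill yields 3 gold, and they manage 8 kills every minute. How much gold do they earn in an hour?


Gold per minute = 3 * 8 = 24
Gold per hour = 24 * 60 = 1440

1440 gold/hour


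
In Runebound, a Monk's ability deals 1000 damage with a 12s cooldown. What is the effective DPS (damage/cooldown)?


DPS = damage / cooldown
= 1000 / 12
= 83.33

83.33 DPS


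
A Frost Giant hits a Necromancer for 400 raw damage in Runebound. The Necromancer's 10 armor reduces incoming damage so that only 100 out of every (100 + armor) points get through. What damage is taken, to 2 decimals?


actual = 400 * 100 / (100 + 10)
= 400 * 100 / 110
= 40000 / 110
= 363.64

363.64 damage


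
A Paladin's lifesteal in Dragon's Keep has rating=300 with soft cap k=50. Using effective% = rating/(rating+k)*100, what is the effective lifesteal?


effective% = rating / (rating + k) * 100
= 300 / (300 + 50) * 100
= 300 / 350 * 100
= 0.857143 * 100
= 85.71%

85.71%


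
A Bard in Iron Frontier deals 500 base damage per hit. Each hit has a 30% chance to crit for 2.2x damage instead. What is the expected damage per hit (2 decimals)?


E[dmg] = base * (1 + crit_chance * (crit_mult - 1))
cc as decimal = 30/100 = 0.3
cm - 1 = 2.2 - 1 = 1.2
Bonus factor = 0.3 * 1.2 = 0.36
Total multiplier = 1 + 0.36 = 1.36
Expected damage = 500 * 1.36 = 680.00

680.00 damage


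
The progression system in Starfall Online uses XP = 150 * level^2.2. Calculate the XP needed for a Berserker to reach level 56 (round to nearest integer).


XP = 150 * level^2.2
Substitute level = 56:
XP = 150 * 56^2.2
= 150 * 7014.7736
= 1052216

1052216 XP


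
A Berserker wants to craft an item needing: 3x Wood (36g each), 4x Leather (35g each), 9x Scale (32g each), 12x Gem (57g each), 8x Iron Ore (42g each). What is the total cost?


Cost breakdown:
  Wood: 3 * 36 = 108
  Leather: 4 * 35 = 140
  Scale: 9 * 32 = 288
  Gem: 12 * 57 = 684
  Iron Ore: 8 * 42 = 336
Total = 108 + 140 + 288 + 684 + 336 = 1556

1556 gold


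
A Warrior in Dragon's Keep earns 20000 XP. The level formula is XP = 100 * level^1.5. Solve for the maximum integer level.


XP = 100 * level^1.5, so level = (XP / 100)^(1/1.5)
= (20000 / 100)^(1/1.5)
= 200.0^0.6667
= 34.1995
Floor: level = 34

level 34


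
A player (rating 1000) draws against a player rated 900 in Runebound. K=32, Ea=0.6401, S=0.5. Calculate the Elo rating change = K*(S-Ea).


Elo update: delta = K * (S - Ea), where S = 0.5 (draws)
S - Ea = 0.5 - 0.6401 = -0.1401
Rating change = 32 * -0.1401
= -4.48

-4.48 rating points


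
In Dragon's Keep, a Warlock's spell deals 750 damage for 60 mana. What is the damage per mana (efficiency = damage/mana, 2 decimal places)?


Efficiency = damage / mana
= 750 / 60
= 12.50

12.50 dmg/mana


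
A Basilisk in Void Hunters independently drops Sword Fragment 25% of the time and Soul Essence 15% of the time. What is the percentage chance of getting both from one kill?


For independent events, P(both) = P(A) * P(B)
= 25% * 15%
= 375 / 100 %
= 3.75%

3.75%


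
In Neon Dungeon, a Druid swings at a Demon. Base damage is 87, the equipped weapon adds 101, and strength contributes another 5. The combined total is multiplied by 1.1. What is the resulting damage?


Sum base + weapon + str = 87 + 101 + 5 = 193
Multiply by 1.1:
193 * 1.1 = 212.3

212.3 damage


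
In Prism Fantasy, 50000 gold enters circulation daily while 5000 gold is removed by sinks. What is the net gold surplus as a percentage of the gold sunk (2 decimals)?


Net gold = 50000 - 5000 = 45000
Inflation rate = net / sunk * 100 = 45000 / 5000 * 100
= 9.0 * 100
= 900.00%

900.00%


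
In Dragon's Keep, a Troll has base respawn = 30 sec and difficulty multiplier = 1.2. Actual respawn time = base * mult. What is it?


Respawn time = base * multiplier
= 30 * 1.2
= 36.0 seconds

36.0 seconds


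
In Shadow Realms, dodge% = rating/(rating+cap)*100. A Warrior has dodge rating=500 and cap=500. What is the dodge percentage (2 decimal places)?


dodge% = 500 / (500 + 500) * 100
= 500 / 1000 * 100
= 0.5 * 100
= 50.00%

50.00%


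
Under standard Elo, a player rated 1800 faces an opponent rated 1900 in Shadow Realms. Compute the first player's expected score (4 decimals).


Elo expected score: Ea = 1/(1 + 10^((Rb-Ra)/400))
Rb - Ra = 1900 - 1800 = 100
(Rb-Ra)/400 = 100/400 = 0.25
10^0.25 = 1.778279
Ea = 1/(1 + 1.778279) = 1/2.778279 = 0.3599

0.3599


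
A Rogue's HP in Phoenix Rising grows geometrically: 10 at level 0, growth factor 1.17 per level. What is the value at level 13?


value = base * growth^level
= 10 * 1.17^13
= 10 * 7.698679
= 76.99

76.99 HP


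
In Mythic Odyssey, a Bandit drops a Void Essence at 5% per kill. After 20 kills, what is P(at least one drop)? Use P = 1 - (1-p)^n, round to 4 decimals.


P(at least one) = 1 - P(none) = 1 - (1-p)^n
p = 5/100 = 0.05
1 - p = 0.95
(1 - p)^20 = 0.95^20 = 0.358486
P(at least one) = 1 - 0.358486 = 0.6415

0.6415


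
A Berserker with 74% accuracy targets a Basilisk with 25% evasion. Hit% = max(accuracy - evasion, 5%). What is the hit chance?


accuracy - evasion = 74 - 25 = 49
Apply floor: max(49, 5) = 49
Hit chance = 49%

49%


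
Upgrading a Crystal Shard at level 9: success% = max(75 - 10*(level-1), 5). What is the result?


raw_rate = 75 - 10 * (9 - 1)
= 75 - 10 * 8
= 75 - 80
= -5
Apply floor: max(-5, 5) = 5%

5%


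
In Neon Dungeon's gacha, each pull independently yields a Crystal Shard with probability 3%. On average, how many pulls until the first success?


Expected pulls for a geometric distribution = 1/p = 100 / rate%
= 100 / 3
= 33.33

33.33 pulls


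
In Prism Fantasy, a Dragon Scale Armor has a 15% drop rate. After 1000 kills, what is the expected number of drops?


Expected drops = kills * (drop_rate / 100)
= 1000 * (15 / 100)
= 1000 * 0.15
= 150.0

150.0 drops


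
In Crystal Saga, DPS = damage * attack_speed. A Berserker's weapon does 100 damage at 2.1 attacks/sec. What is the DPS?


DPS = damage * attack_speed
= 100 * 2.1
= 210.0

210.0 DPS


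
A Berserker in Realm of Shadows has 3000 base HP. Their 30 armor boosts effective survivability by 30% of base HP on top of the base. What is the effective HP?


EHP = 3000 * (1 + 30/100)
= 3000 * (1 + 0.3)
= 3000 * 1.3
= 3900.0

3900.0 EHP


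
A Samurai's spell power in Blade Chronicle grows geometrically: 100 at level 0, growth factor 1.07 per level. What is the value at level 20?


value = base * growth^level
= 100 * 1.07^20
= 100 * 3.869684
= 386.97

386.97 spell power


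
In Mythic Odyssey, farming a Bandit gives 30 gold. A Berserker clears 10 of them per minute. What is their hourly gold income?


Gold per minute = 30 * 10 = 300
Gold per hour = 300 * 60 = 18000

18000 gold/hour


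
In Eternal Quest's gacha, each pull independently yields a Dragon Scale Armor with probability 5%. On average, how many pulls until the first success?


Expected pulls for a geometric distribution = 1/p = 100 / rate%
= 100 / 5
= 20.0

20.0 pulls


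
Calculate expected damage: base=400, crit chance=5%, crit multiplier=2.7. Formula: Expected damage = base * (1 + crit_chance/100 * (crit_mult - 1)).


E[dmg] = base * (1 + crit_chance * (crit_mult - 1))
cc as decimal = 5/100 = 0.05
cm - 1 = 2.7 - 1 = 1.7
Bonus factor = 0.05 * 1.7 = 0.085
Total multiplier = 1 + 0.085 = 1.085
Expected damage = 400 * 1.085 = 434.00

434.00 damage


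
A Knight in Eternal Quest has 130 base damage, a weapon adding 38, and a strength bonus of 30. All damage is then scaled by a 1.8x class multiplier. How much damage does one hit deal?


Sum base + weapon + str = 130 + 38 + 30 = 198
Multiply by 1.8:
198 * 1.8 = 356.4

356.4 damage


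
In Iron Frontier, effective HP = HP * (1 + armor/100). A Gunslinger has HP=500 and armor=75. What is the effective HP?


EHP = 500 * (1 + 75/100)
= 500 * (1 + 0.75)
= 500 * 1.75
= 875.0

875.0 EHP


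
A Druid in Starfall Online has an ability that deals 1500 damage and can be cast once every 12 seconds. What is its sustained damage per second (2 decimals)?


DPS = damage / cooldown
= 1500 / 12
= 125.00

125.00 DPS


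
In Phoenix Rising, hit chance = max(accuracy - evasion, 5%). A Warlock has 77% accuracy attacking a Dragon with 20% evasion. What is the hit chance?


accuracy - evasion = 77 - 20 = 57
Apply floor: max(57, 5) = 57
Hit chance = 57%

57%


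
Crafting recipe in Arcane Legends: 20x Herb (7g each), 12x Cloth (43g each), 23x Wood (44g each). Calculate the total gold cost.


Cost breakdown:
  Herb: 20 * 7 = 140
  Cloth: 12 * 43 = 516
  Wood: 23 * 44 = 1012
Total = 140 + 516 + 1012 = 1668

1668 gold


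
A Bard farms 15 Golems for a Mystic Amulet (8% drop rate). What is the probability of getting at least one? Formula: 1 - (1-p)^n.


P(at least one) = 1 - P(none) = 1 - (1-p)^n
p = 8/100 = 0.08
1 - p = 0.92
(1 - p)^15 = 0.92^15 = 0.286297
P(at least one) = 1 - 0.286297 = 0.7137

0.7137


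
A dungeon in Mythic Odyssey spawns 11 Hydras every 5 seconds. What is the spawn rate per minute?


Spawns per minute = count * (60 / interval)
= 11 * (60 / 5)
= 11 * 12.0
= 132.0

132.0 per minute


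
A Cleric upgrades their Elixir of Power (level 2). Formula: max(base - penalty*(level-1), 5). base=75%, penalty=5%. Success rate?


raw_rate = 75 - 5 * (2 - 1)
= 75 - 5 * 1
= 75 - 5
= 70
Apply floor: max(70, 5) = 70%

70%


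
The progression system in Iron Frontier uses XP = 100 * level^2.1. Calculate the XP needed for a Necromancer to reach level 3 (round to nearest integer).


XP = 100 * level^2.1
Substitute level = 3:
XP = 100 * 3^2.1
= 100 * 10.0451
= 1005

1005 XP


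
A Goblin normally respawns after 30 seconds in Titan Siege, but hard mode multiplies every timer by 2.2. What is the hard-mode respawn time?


Respawn time = base * multiplier
= 30 * 2.2
= 66.0 seconds

66.0 seconds


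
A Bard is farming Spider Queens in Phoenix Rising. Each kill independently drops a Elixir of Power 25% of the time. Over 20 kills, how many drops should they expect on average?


Expected drops = kills * (drop_rate / 100)
= 20 * (25 / 100)
= 20 * 0.25
= 5.0

5.0 drops


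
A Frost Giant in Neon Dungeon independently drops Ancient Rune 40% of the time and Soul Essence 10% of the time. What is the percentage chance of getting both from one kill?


For independent events, P(both) = P(A) * P(B)
= 40% * 10%
= 400 / 100 %
= 4.0%

4.0%


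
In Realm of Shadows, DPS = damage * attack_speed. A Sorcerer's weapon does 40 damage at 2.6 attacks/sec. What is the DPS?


DPS = damage * attack_speed
= 40 * 2.6
= 104.0

104.0 DPS


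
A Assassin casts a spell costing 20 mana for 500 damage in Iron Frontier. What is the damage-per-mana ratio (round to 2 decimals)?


Efficiency = damage / mana
= 500 / 20
= 25.00

25.00 dmg/mana


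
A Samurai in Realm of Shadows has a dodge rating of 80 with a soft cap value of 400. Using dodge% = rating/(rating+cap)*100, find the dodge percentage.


dodge% = 80 / (80 + 400) * 100
= 80 / 480 * 100
= 0.166667 * 100
= 16.67%

16.67%


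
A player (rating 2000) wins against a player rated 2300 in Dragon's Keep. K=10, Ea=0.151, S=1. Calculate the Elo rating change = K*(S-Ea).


Elo update: delta = K * (S - Ea), where S = 1 (wins)
S - Ea = 1 - 0.151 = 0.849
Rating change = 10 * 0.849
= 8.49

8.49 rating points


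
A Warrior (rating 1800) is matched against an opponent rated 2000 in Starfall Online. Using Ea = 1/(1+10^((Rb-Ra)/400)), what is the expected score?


Elo expected score: Ea = 1/(1 + 10^((Rb-Ra)/400))
Rb - Ra = 2000 - 1800 = 200
(Rb-Ra)/400 = 200/400 = 0.5
10^0.5 = 3.162278
Ea = 1/(1 + 3.162278) = 1/4.162278 = 0.2403

0.2403


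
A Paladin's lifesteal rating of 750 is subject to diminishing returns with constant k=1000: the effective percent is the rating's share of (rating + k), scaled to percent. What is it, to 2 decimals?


effective% = rating / (rating + k) * 100
= 750 / (750 + 1000) * 100
= 750 / 1750 * 100
= 0.428571 * 100
= 42.86%

42.86%


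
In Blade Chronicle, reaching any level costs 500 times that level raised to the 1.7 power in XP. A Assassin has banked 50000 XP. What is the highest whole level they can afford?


XP = 500 * level^1.7, so level = (XP / 500)^(1/1.7)
= (50000 / 500)^(1/1.7)
= 100.0^0.5882
= 15.0131
Floor: level = 15

level 15


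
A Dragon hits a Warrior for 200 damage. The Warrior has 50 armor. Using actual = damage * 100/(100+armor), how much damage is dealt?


actual = 200 * 100 / (100 + 50)
= 200 * 100 / 150
= 20000 / 150
= 133.33

133.33 damage


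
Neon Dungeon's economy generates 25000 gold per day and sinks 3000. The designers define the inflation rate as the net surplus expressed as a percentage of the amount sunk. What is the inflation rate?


Net gold = 25000 - 3000 = 22000
Inflation rate = net / sunk * 100 = 22000 / 3000 * 100
= 7.333333 * 100
= 733.33%

733.33%


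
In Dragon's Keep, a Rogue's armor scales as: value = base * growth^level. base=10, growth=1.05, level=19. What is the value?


value = base * growth^level
= 10 * 1.05^19
= 10 * 2.52695
= 25.27

25.27 armor


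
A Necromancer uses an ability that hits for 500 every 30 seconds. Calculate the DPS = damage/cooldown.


DPS = damage / cooldown
= 500 / 30
= 16.67

16.67 DPS


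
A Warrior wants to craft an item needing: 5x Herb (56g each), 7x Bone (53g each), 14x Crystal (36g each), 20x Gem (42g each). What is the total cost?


Cost breakdown:
  Herb: 5 * 56 = 280
  Bone: 7 * 53 = 371
  Crystal: 14 * 36 = 504
  Gem: 20 * 42 = 840
Total = 280 + 371 + 504 + 840 = 1995

1995 gold


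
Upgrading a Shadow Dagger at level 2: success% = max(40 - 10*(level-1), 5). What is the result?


raw_rate = 40 - 10 * (2 - 1)
= 40 - 10 * 1
= 40 - 10
= 30
Apply floor: max(30, 5) = 30%

30%


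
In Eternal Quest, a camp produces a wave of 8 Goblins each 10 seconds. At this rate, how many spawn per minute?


Spawns per minute = count * (60 / interval)
= 8 * (60 / 10)
= 8 * 6.0
= 48.0

48.0 per minute


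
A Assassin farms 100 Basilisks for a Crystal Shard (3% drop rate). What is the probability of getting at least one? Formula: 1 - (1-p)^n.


P(at least one) = 1 - P(none) = 1 - (1-p)^n
p = 3/100 = 0.03
1 - p = 0.97
(1 - p)^100 = 0.97^100 = 0.047553
P(at least one) = 1 - 0.047553 = 0.9524

0.9524


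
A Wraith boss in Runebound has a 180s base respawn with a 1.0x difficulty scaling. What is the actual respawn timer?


Respawn time = base * multiplier
= 180 * 1.0
= 180.0 seconds

180.0 seconds


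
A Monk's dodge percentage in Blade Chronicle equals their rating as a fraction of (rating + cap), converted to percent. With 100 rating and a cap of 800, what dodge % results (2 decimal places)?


dodge% = 100 / (100 + 800) * 100
= 100 / 900 * 100
= 0.111111 * 100
= 11.11%

11.11%


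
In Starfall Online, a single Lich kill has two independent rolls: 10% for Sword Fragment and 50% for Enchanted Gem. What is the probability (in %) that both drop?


For independent events, P(both) = P(A) * P(B)
= 10% * 50%
= 500 / 100 %
= 5.0%

5.0%
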